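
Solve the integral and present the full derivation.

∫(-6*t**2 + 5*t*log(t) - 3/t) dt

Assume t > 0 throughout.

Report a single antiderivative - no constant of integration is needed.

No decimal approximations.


Step 1. Rewrite: now ∫(-3/t) dt + ∫(-6*t**2) dt + ∫(5*t*log(t)) dt.
Step 2. Evaluate the standard form: now -2*t**3 + ∫(-3/t) dt + ∫(5*t*log(t)) dt.
Step 3. Evaluate the standard form [assuming t > 0]: now -2*t**3 - 3*log(t) + ∫(5*t*log(t)) dt.
Step 4. Integrate ∫(5*t*log(t)) dt by parts with u = log(t), dv = (5*t) dt, so v = 5*t**2/2 [assuming t > 0]: now -2*t**3 + 5*t**2*log(t)/2 - 3*log(t) + ∫(-5*t/2) dt.
Step 5. Evaluate the standard form: now -2*t**3 + 5*t**2*log(t)/2 - 5*t**2/4 - 3*log(t).
Answer: -2*t**3 + 5*t**2*log(t)/2 - 5*t**2/4 - 3*log(t).


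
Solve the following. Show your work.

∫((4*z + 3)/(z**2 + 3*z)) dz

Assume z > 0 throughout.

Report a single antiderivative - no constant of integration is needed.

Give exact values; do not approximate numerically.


Step 1. Decompose ∫((4*z + 3)/(z**2 + 3*z)) dz by partial fractions, (4*z + 3)/(z**2 + 3*z) = 3/(z + 3) + 1/z: now ∫(1/z) dz + ∫(3/(z + 3)) dz.
Step 2. Evaluate the standard form [assuming z > 0]: now log(z) + ∫(3/(z + 3)) dz.
Step 3. Evaluate the standard form [assuming z > -3]: now log(z) + 3*log(z + 3).
Answer: log(z) + 3*log(z + 3).


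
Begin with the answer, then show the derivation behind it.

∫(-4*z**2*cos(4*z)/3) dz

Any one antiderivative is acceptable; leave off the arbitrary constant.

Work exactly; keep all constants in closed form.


The answer is -z**2*sin(4*z)/3 - z*cos(4*z)/6 + sin(4*z)/24.
Step 1. Integrate ∫(-4*z**2*cos(4*z)/3) dz by parts with u = z**2, dv = (-4*cos(4*z)/3) dz, so v = -sin(4*z)/3: now -z**2*sin(4*z)/3 + ∫(2*z*sin(4*z)/3) dz.
Step 2. Integrate ∫(2*z*sin(4*z)/3) dz by parts with u = z, dv = (2*sin(4*z)/3) dz, so v = -cos(4*z)/6: now -z**2*sin(4*z)/3 - z*cos(4*z)/6 + ∫(cos(4*z)/6) dz.
Step 3. Evaluate the standard form: now -z**2*sin(4*z)/3 - z*cos(4*z)/6 + sin(4*z)/24.
Answer: -z**2*sin(4*z)/3 - z*cos(4*z)/6 + sin(4*z)/24.


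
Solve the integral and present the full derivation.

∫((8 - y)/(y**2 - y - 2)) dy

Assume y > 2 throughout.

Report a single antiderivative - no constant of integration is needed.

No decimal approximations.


Step 1. Decompose ∫((8 - y)/(y**2 - y - 2)) dy by partial fractions, (8 - y)/(y**2 - y - 2) = -3/(y + 1) + 2/(y - 2): now ∫(2/(y - 2)) dy + ∫(-3/(y + 1)) dy.
Step 2. Evaluate the standard form [assuming y > -1]: now -3*log(y + 1) + ∫(2/(y - 2)) dy.
Step 3. Evaluate the standard form [assuming y > 2]: now 2*log(y - 2) - 3*log(y + 1).
Answer: 2*log(y - 2) - 3*log(y + 1).


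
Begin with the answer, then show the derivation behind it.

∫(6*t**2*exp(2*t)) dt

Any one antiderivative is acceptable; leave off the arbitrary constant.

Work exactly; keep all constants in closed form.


The answer is 3*t**2*exp(2*t) - 3*t*exp(2*t) + 3*exp(2*t)/2.
Step 1. Integrate ∫(6*t**2*exp(2*t)) dt by parts with u = t**2, dv = (6*exp(2*t)) dt, so v = 3*exp(2*t): now 3*t**2*exp(2*t) + ∫(-6*t*exp(2*t)) dt.
Step 2. Integrate ∫(-6*t*exp(2*t)) dt by parts with u = t, dv = (-6*exp(2*t)) dt, so v = -3*exp(2*t): now 3*t**2*exp(2*t) - 3*t*exp(2*t) + ∫(3*exp(2*t)) dt.
Step 3. Evaluate the standard form: now 3*t**2*exp(2*t) - 3*t*exp(2*t) + 3*exp(2*t)/2.
Answer: 3*t**2*exp(2*t) - 3*t*exp(2*t) + 3*exp(2*t)/2.


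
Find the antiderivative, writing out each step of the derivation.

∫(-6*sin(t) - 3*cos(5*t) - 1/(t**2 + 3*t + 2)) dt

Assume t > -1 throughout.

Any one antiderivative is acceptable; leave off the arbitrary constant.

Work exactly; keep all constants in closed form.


Step 1. Rewrite: now ∫(-1/(t**2 + 3*t + 2)) dt + ∫(-6*sin(t)) dt + ∫(-3*cos(5*t)) dt.
Step 2. Decompose ∫(-1/(t**2 + 3*t + 2)) dt by partial fractions, -1/(t**2 + 3*t + 2) = 1/(t + 2) - 1/(t + 1): now ∫(-1/(t + 1)) dt + ∫(1/(t + 2)) dt + ∫(-6*sin(t)) dt + ∫(-3*cos(5*t)) dt.
Step 3. Evaluate the standard form [assuming t > -1]: now -log(t + 1) + ∫(1/(t + 2)) dt + ∫(-6*sin(t)) dt + ∫(-3*cos(5*t)) dt.
Step 4. Evaluate the standard form [assuming t > -2]: now -log(t + 1) + log(t + 2) + ∫(-6*sin(t)) dt + ∫(-3*cos(5*t)) dt.
Step 5. Evaluate the standard form: now -log(t + 1) + log(t + 2) + 6*cos(t) + ∫(-3*cos(5*t)) dt.
Step 6. Evaluate the standard form: now -log(t + 1) + log(t + 2) - 3*sin(5*t)/5 + 6*cos(t).
Answer: -log(t + 1) + log(t + 2) - 3*sin(5*t)/5 + 6*cos(t).


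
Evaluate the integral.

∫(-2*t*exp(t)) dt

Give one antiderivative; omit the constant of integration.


Answer: -2*t*exp(t) + 2*exp(t).


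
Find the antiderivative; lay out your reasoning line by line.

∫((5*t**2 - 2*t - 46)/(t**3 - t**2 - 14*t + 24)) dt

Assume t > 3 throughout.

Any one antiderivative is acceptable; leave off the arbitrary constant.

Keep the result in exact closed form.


Step 1. Decompose ∫((5*t**2 - 2*t - 46)/(t**3 - t**2 - 14*t + 24)) dt by partial fractions, (5*t**2 - 2*t - 46)/(t**3 - t**2 - 14*t + 24) = 1/(t + 4) + 5/(t - 2) - 1/(t - 3): now ∫(-1/(t - 3)) dt + ∫(5/(t - 2)) dt + ∫(1/(t + 4)) dt.
Step 2. Evaluate the standard form [assuming t > 2]: now 5*log(t - 2) + ∫(-1/(t - 3)) dt + ∫(1/(t + 4)) dt.
Step 3. Evaluate the standard form [assuming t > 3]: now -log(t - 3) + 5*log(t - 2) + ∫(1/(t + 4)) dt.
Step 4. Evaluate the standard form [assuming t > -4]: now -log(t - 3) + 5*log(t - 2) + log(t + 4).
Answer: -log(t - 3) + 5*log(t - 2) + log(t + 4).


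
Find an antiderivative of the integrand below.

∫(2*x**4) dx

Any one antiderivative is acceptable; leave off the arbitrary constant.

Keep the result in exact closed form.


Answer: 2*x**5/5.


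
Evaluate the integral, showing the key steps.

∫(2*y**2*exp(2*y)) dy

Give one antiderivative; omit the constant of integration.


Step 1. Integrate ∫(2*y**2*exp(2*y)) dy by parts with u = y**2, dv = (2*exp(2*y)) dy, so v = exp(2*y): now y**2*exp(2*y) + ∫(-2*y*exp(2*y)) dy.
Step 2. Integrate ∫(-2*y*exp(2*y)) dy by parts with u = y, dv = (-2*exp(2*y)) dy, so v = -exp(2*y): now y**2*exp(2*y) - y*exp(2*y) + ∫(exp(2*y)) dy.
Step 3. Evaluate the standard form: now y**2*exp(2*y) - y*exp(2*y) + exp(2*y)/2.
Answer: y**2*exp(2*y) - y*exp(2*y) + exp(2*y)/2.


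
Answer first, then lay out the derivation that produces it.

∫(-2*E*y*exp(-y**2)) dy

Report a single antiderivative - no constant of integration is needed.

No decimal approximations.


The answer is exp(1 - y**2).
Step 1. Substitute u = y**2 - 1, turning ∫(-2*E*y*exp(-y**2)) dy into ∫(-exp(-u)) du: now ∫(-exp(-u)) du.
Step 2. Evaluate the standard form: now exp(-u).
Step 3. Substitute back u = y**2 - 1: now exp(1 - y**2).
Answer: exp(1 - y**2).


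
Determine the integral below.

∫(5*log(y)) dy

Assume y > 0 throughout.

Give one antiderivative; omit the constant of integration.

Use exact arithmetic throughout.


Answer: 5*y*log(y) - 5*y.


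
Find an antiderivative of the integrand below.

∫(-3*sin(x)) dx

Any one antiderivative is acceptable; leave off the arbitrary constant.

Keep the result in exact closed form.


Answer: 3*cos(x).


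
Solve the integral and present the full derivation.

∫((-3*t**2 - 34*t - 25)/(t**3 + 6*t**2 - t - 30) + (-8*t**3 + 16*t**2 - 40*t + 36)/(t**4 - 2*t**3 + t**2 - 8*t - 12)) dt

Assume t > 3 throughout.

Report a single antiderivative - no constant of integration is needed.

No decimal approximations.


Step 1. Rewrite: now ∫((-3*t**2 - 34*t - 25)/(t**3 + 6*t**2 - t - 30)) dt + ∫((-8*t**3 + 16*t**2 - 40*t + 36)/(t**4 - 2*t**3 + t**2 - 8*t - 12)) dt.
Step 2. Decompose ∫((-3*t**2 - 34*t - 25)/(t**3 + 6*t**2 - t - 30)) dt by partial fractions, (-3*t**2 - 34*t - 25)/(t**3 + 6*t**2 - t - 30) = 5/(t + 5) - 5/(t + 3) - 3/(t - 2): now ∫((-8*t**3 + 16*t**2 - 40*t + 36)/(t**4 - 2*t**3 + t**2 - 8*t - 12)) dt + ∫(-3/(t - 2)) dt + ∫(-5/(t + 3)) dt + ∫(5/(t + 5)) dt.
Step 3. Evaluate the standard form [assuming t > -3]: now -5*log(t + 3) + ∫((-8*t**3 + 16*t**2 - 40*t + 36)/(t**4 - 2*t**3 + t**2 - 8*t - 12)) dt + ∫(-3/(t - 2)) dt + ∫(5/(t + 5)) dt.
Step 4. Evaluate the standard form [assuming t > 2]: now -3*log(t - 2) - 5*log(t + 3) + ∫((-8*t**3 + 16*t**2 - 40*t + 36)/(t**4 - 2*t**3 + t**2 - 8*t - 12)) dt + ∫(5/(t + 5)) dt.
Step 5. Evaluate the standard form [assuming t > -5]: now -3*log(t - 2) - 5*log(t + 3) + 5*log(t + 5) + ∫((-8*t**3 + 16*t**2 - 40*t + 36)/(t**4 - 2*t**3 + t**2 - 8*t - 12)) dt.
Step 6. Decompose ∫((-8*t**3 + 16*t**2 - 40*t + 36)/(t**4 - 2*t**3 + t**2 - 8*t - 12)) dt by partial fractions, (-8*t**3 + 16*t**2 - 40*t + 36)/(t**4 - 2*t**3 + t**2 - 8*t - 12) = 4/(t**2 + 4) - 5/(t + 1) - 3/(t - 3): now -3*log(t - 2) - 5*log(t + 3) + 5*log(t + 5) + ∫(-3/(t - 3)) dt + ∫(-5/(t + 1)) dt + ∫(4/(t**2 + 4)) dt.
Step 7. Evaluate the standard form [assuming t > -1]: now -3*log(t - 2) - 5*log(t + 1) - 5*log(t + 3) + 5*log(t + 5) + ∫(-3/(t - 3)) dt + ∫(4/(t**2 + 4)) dt.
Step 8. Evaluate the standard form [assuming t > 3]: now -3*log(t - 3) - 3*log(t - 2) - 5*log(t + 1) - 5*log(t + 3) + 5*log(t + 5) + ∫(4/(t**2 + 4)) dt.
Step 9. Evaluate the standard form: now -3*log(t - 3) - 3*log(t - 2) - 5*log(t + 1) - 5*log(t + 3) + 5*log(t + 5) + 2*atan(t/2).
Answer: -3*log(t - 3) - 3*log(t - 2) - 5*log(t + 1) - 5*log(t + 3) + 5*log(t + 5) + 2*atan(t/2).


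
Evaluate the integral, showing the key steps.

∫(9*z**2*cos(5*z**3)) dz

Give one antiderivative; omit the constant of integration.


Step 1. Substitute u = z**3, turning ∫(9*z**2*cos(5*z**3)) dz into ∫(3*cos(5*u)) du: now ∫(3*cos(5*u)) du.
Step 2. Evaluate the standard form: now 3*sin(5*u)/5.
Step 3. Substitute back u = z**3: now 3*sin(5*z**3)/5.
Answer: 3*sin(5*z**3)/5.


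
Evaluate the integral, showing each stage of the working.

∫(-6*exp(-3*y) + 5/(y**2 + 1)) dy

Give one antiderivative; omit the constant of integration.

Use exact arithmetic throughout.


Step 1. Rewrite: now ∫(5/(y**2 + 1)) dy + ∫(-6*exp(-3*y)) dy.
Step 2. Evaluate the standard form: now ∫(5/(y**2 + 1)) dy + 2*exp(-3*y).
Step 3. Evaluate the standard form: now 5*atan(y) + 2*exp(-3*y).
Answer: 5*atan(y) + 2*exp(-3*y).


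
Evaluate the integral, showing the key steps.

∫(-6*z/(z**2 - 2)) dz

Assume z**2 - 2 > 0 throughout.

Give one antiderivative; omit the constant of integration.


Step 1. Substitute u = z**2 - 2, turning ∫(-6*z/(z**2 - 2)) dz into ∫(-3/u) du: now ∫(-3/u) du.
Step 2. Evaluate the standard form [assuming u > 0]: now -3*log(u).
Step 3. Substitute back u = z**2 - 2: now -3*log(z**2 - 2).
Answer: -3*log(z**2 - 2).


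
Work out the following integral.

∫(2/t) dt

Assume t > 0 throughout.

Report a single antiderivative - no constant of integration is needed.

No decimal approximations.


Answer: 2*log(t).


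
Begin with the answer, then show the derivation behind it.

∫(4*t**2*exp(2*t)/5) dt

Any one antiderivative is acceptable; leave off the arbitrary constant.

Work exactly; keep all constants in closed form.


The answer is 2*t**2*exp(2*t)/5 - 2*t*exp(2*t)/5 + exp(2*t)/5.
Step 1. Integrate ∫(4*t**2*exp(2*t)/5) dt by parts with u = t**2, dv = (4*exp(2*t)/5) dt, so v = 2*exp(2*t)/5: now 2*t**2*exp(2*t)/5 + ∫(-4*t*exp(2*t)/5) dt.
Step 2. Integrate ∫(-4*t*exp(2*t)/5) dt by parts with u = t, dv = (-4*exp(2*t)/5) dt, so v = -2*exp(2*t)/5: now 2*t**2*exp(2*t)/5 - 2*t*exp(2*t)/5 + ∫(2*exp(2*t)/5) dt.
Step 3. Evaluate the standard form: now 2*t**2*exp(2*t)/5 - 2*t*exp(2*t)/5 + exp(2*t)/5.
Answer: 2*t**2*exp(2*t)/5 - 2*t*exp(2*t)/5 + exp(2*t)/5.


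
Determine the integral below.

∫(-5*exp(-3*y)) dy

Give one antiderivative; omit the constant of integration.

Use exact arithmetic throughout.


Answer: 5*exp(-3*y)/3.


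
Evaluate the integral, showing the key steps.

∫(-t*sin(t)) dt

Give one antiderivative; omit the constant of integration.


Step 1. Integrate ∫(-t*sin(t)) dt by parts with u = t, dv = (-sin(t)) dt, so v = cos(t): now t*cos(t) + ∫(-cos(t)) dt.
Step 2. Evaluate the standard form: now t*cos(t) - sin(t).
Answer: t*cos(t) - sin(t).


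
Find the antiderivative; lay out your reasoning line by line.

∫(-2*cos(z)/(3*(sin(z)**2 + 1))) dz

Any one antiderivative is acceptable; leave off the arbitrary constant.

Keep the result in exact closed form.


Step 1. Substitute u = sin(z), turning ∫(-2*cos(z)/(3*(sin(z)**2 + 1))) dz into ∫(-2/(3*(u**2 + 1))) du: now ∫(-2/(3*(u**2 + 1))) du.
Step 2. Evaluate the standard form: now -2*atan(u)/3.
Step 3. Substitute back u = sin(z): now -2*atan(sin(z))/3.
Answer: -2*atan(sin(z))/3.


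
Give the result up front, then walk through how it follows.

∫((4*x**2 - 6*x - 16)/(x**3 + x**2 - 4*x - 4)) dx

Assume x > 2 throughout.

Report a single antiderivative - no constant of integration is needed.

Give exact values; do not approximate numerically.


The answer is -log(x - 2) + 2*log(x + 1) + 3*log(x + 2).
Step 1. Decompose ∫((4*x**2 - 6*x - 16)/(x**3 + x**2 - 4*x - 4)) dx by partial fractions, (4*x**2 - 6*x - 16)/(x**3 + x**2 - 4*x - 4) = 3/(x + 2) + 2/(x + 1) - 1/(x - 2): now ∫(-1/(x - 2)) dx + ∫(2/(x + 1)) dx + ∫(3/(x + 2)) dx.
Step 2. Evaluate the standard form [assuming x > 2]: now -log(x - 2) + ∫(2/(x + 1)) dx + ∫(3/(x + 2)) dx.
Step 3. Evaluate the standard form [assuming x > -2]: now -log(x - 2) + 3*log(x + 2) + ∫(2/(x + 1)) dx.
Step 4. Evaluate the standard form [assuming x > -1]: now -log(x - 2) + 2*log(x + 1) + 3*log(x + 2).
Answer: -log(x - 2) + 2*log(x + 1) + 3*log(x + 2).


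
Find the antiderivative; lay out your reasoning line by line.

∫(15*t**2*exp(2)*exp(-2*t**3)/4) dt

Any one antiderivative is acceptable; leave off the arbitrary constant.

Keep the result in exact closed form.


Step 1. Substitute u = t**3 - 1, turning ∫(15*t**2*exp(2)*exp(-2*t**3)/4) dt into ∫(5*exp(-2*u)/4) du: now ∫(5*exp(-2*u)/4) du.
Step 2. Evaluate the standard form: now -5*exp(-2*u)/8.
Step 3. Substitute back u = t**3 - 1: now -5*exp(2 - 2*t**3)/8.
Answer: -5*exp(2 - 2*t**3)/8.


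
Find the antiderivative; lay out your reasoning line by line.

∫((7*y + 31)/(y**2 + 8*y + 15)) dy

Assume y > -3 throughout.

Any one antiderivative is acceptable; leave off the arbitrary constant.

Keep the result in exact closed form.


Step 1. Decompose ∫((7*y + 31)/(y**2 + 8*y + 15)) dy by partial fractions, (7*y + 31)/(y**2 + 8*y + 15) = 2/(y + 5) + 5/(y + 3): now ∫(5/(y + 3)) dy + ∫(2/(y + 5)) dy.
Step 2. Evaluate the standard form [assuming y > -3]: now 5*log(y + 3) + ∫(2/(y + 5)) dy.
Step 3. Evaluate the standard form [assuming y > -5]: now 5*log(y + 3) + 2*log(y + 5).
Answer: 5*log(y + 3) + 2*log(y + 5).


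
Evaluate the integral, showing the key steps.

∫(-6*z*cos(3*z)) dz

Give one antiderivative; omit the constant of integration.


Step 1. Integrate ∫(-6*z*cos(3*z)) dz by parts with u = z, dv = (-6*cos(3*z)) dz, so v = -2*sin(3*z): now -2*z*sin(3*z) + ∫(2*sin(3*z)) dz.
Step 2. Evaluate the standard form: now -2*z*sin(3*z) - 2*cos(3*z)/3.
Answer: -2*z*sin(3*z) - 2*cos(3*z)/3.


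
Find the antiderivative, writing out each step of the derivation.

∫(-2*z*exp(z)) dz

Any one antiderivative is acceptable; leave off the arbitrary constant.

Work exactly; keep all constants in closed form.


Step 1. Integrate ∫(-2*z*exp(z)) dz by parts with u = z, dv = (-2*exp(z)) dz, so v = -2*exp(z): now -2*z*exp(z) + ∫(2*exp(z)) dz.
Step 2. Evaluate the standard form: now -2*z*exp(z) + 2*exp(z).
Answer: -2*z*exp(z) + 2*exp(z).


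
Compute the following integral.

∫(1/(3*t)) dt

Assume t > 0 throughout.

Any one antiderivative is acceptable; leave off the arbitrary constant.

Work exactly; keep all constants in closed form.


Answer: log(t)/3.


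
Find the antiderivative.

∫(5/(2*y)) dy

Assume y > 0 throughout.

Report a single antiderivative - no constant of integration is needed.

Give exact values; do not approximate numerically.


Answer: 5*log(y)/2.


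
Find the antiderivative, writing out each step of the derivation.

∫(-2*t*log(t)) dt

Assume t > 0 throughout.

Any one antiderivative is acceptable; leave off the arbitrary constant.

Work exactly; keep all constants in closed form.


Step 1. Integrate ∫(-2*t*log(t)) dt by parts with u = log(t), dv = (-2*t) dt, so v = -t**2 [assuming t > 0]: now -t**2*log(t) + ∫(t) dt.
Step 2. Evaluate the standard form: now -t**2*log(t) + t**2/2.
Answer: -t**2*log(t) + t**2/2.


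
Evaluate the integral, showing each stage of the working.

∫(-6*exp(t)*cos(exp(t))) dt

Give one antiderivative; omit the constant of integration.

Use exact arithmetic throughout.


Step 1. Substitute u = exp(t), turning ∫(-6*exp(t)*cos(exp(t))) dt into ∫(-6*cos(u)) du: now ∫(-6*cos(u)) du.
Step 2. Evaluate the standard form: now -6*sin(u).
Step 3. Substitute back u = exp(t): now -6*sin(exp(t)).
Answer: -6*sin(exp(t)).


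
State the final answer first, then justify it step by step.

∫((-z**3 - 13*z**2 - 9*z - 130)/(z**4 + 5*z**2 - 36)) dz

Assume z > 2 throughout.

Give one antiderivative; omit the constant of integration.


The answer is -4*log(z - 2) + 3*log(z + 2) + atan(z/3)/3.
Step 1. Decompose ∫((-z**3 - 13*z**2 - 9*z - 130)/(z**4 + 5*z**2 - 36)) dz by partial fractions, (-z**3 - 13*z**2 - 9*z - 130)/(z**4 + 5*z**2 - 36) = 1/(z**2 + 9) + 3/(z + 2) - 4/(z - 2): now ∫(-4/(z - 2)) dz + ∫(3/(z + 2)) dz + ∫(1/(z**2 + 9)) dz.
Step 2. Evaluate the standard form [assuming z > -2]: now 3*log(z + 2) + ∫(-4/(z - 2)) dz + ∫(1/(z**2 + 9)) dz.
Step 3. Evaluate the standard form [assuming z > 2]: now -4*log(z - 2) + 3*log(z + 2) + ∫(1/(z**2 + 9)) dz.
Step 4. Evaluate the standard form: now -4*log(z - 2) + 3*log(z + 2) + atan(z/3)/3.
Answer: -4*log(z - 2) + 3*log(z + 2) + atan(z/3)/3.


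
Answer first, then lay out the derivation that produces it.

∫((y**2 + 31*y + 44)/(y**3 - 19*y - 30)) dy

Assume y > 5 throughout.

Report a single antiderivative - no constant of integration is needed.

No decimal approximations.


The answer is 4*log(y - 5) + 2*log(y + 2) - 5*log(y + 3).
Step 1. Decompose ∫((y**2 + 31*y + 44)/(y**3 - 19*y - 30)) dy by partial fractions, (y**2 + 31*y + 44)/(y**3 - 19*y - 30) = -5/(y + 3) + 2/(y + 2) + 4/(y - 5): now ∫(4/(y - 5)) dy + ∫(2/(y + 2)) dy + ∫(-5/(y + 3)) dy.
Step 2. Evaluate the standard form [assuming y > -3]: now -5*log(y + 3) + ∫(4/(y - 5)) dy + ∫(2/(y + 2)) dy.
Step 3. Evaluate the standard form [assuming y > -2]: now 2*log(y + 2) - 5*log(y + 3) + ∫(4/(y - 5)) dy.
Step 4. Evaluate the standard form [assuming y > 5]: now 4*log(y - 5) + 2*log(y + 2) - 5*log(y + 3).
Answer: 4*log(y - 5) + 2*log(y + 2) - 5*log(y + 3).


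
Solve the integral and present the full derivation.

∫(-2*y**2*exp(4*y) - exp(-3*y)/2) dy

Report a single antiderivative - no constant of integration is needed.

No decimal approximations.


Step 1. Rewrite: now ∫(-2*y**2*exp(4*y)) dy + ∫(-exp(-3*y)/2) dy.
Step 2. Integrate ∫(-2*y**2*exp(4*y)) dy by parts with u = y**2, dv = (-2*exp(4*y)) dy, so v = -exp(4*y)/2: now -y**2*exp(4*y)/2 + ∫(y*exp(4*y)) dy + ∫(-exp(-3*y)/2) dy.
Step 3. Integrate ∫(y*exp(4*y)) dy by parts with u = y, dv = (exp(4*y)) dy, so v = exp(4*y)/4: now -y**2*exp(4*y)/2 + y*exp(4*y)/4 + ∫(-exp(-3*y)/2) dy + ∫(-exp(4*y)/4) dy.
Step 4. Evaluate the standard form: now -y**2*exp(4*y)/2 + y*exp(4*y)/4 - exp(4*y)/16 + ∫(-exp(-3*y)/2) dy.
Step 5. Evaluate the standard form: now -y**2*exp(4*y)/2 + y*exp(4*y)/4 - exp(4*y)/16 + exp(-3*y)/6.
Answer: -y**2*exp(4*y)/2 + y*exp(4*y)/4 - exp(4*y)/16 + exp(-3*y)/6.


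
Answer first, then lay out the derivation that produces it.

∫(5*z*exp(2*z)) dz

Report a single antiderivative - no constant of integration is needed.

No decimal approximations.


The answer is 5*z*exp(2*z)/2 - 5*exp(2*z)/4.
Step 1. Integrate ∫(5*z*exp(2*z)) dz by parts with u = z, dv = (5*exp(2*z)) dz, so v = 5*exp(2*z)/2: now 5*z*exp(2*z)/2 + ∫(-5*exp(2*z)/2) dz.
Step 2. Evaluate the standard form: now 5*z*exp(2*z)/2 - 5*exp(2*z)/4.
Answer: 5*z*exp(2*z)/2 - 5*exp(2*z)/4.


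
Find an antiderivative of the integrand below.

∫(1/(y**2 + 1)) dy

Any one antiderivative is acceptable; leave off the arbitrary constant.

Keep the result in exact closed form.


Answer: atan(y).


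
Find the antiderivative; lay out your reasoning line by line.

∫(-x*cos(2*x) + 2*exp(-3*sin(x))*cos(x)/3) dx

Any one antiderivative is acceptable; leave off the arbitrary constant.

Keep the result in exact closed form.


Step 1. Rewrite: now ∫(-x*cos(2*x)) dx + ∫(2*exp(-3*sin(x))*cos(x)/3) dx.
Step 2. Integrate ∫(-x*cos(2*x)) dx by parts with u = x, dv = (-cos(2*x)) dx, so v = -sin(2*x)/2: now -x*sin(2*x)/2 + ∫(2*exp(-3*sin(x))*cos(x)/3) dx + ∫(sin(2*x)/2) dx.
Step 3. Evaluate the standard form: now -x*sin(2*x)/2 - cos(2*x)/4 + ∫(2*exp(-3*sin(x))*cos(x)/3) dx.
Step 4. Substitute u = sin(x), turning ∫(2*exp(-3*sin(x))*cos(x)/3) dx into ∫(2*exp(-3*u)/3) du: now -x*sin(2*x)/2 - cos(2*x)/4 + ∫(2*exp(-3*u)/3) du.
Step 5. Evaluate the standard form: now -x*sin(2*x)/2 - cos(2*x)/4 - 2*exp(-3*u)/9.
Step 6. Substitute back u = sin(x): now -x*sin(2*x)/2 - cos(2*x)/4 - 2*exp(-3*sin(x))/9.
Answer: -x*sin(2*x)/2 - cos(2*x)/4 - 2*exp(-3*sin(x))/9.


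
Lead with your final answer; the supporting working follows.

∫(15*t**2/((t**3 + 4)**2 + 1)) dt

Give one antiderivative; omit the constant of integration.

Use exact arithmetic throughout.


The answer is 5*atan(t**3 + 4).
Step 1. Substitute u = t**3 + 4, turning ∫(15*t**2/((t**3 + 4)**2 + 1)) dt into ∫(5/(u**2 + 1)) du: now ∫(5/(u**2 + 1)) du.
Step 2. Evaluate the standard form: now 5*atan(u).
Step 3. Substitute back u = t**3 + 4: now 5*atan(t**3 + 4).
Answer: 5*atan(t**3 + 4).


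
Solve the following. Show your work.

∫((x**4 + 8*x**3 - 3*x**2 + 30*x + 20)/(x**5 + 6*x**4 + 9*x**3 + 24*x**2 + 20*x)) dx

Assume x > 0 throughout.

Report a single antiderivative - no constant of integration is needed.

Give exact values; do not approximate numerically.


Step 1. Decompose ∫((x**4 + 8*x**3 - 3*x**2 + 30*x + 20)/(x**5 + 6*x**4 + 9*x**3 + 24*x**2 + 20*x)) dx by partial fractions, (x**4 + 8*x**3 - 3*x**2 + 30*x + 20)/(x**5 + 6*x**4 + 9*x**3 + 24*x**2 + 20*x) = -2/(x**2 + 4) - 1/(x + 5) + 1/(x + 1) + 1/x: now ∫(1/x) dx + ∫(1/(x + 1)) dx + ∫(-1/(x + 5)) dx + ∫(-2/(x**2 + 4)) dx.
Step 2. Evaluate the standard form [assuming x > -1]: now log(x + 1) + ∫(1/x) dx + ∫(-1/(x + 5)) dx + ∫(-2/(x**2 + 4)) dx.
Step 3. Evaluate the standard form [assuming x > 0]: now log(x) + log(x + 1) + ∫(-1/(x + 5)) dx + ∫(-2/(x**2 + 4)) dx.
Step 4. Evaluate the standard form [assuming x > -5]: now log(x) + log(x + 1) - log(x + 5) + ∫(-2/(x**2 + 4)) dx.
Step 5. Evaluate the standard form: now log(x) + log(x + 1) - log(x + 5) - atan(x/2).
Answer: log(x) + log(x + 1) - log(x + 5) - atan(x/2).


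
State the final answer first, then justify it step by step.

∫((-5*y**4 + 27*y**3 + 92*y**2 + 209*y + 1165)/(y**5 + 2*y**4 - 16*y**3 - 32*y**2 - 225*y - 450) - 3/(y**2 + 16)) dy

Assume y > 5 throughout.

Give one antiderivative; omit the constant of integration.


The answer is 2*log(y - 5) - 3*log(y + 2) - 4*log(y + 5) - 3*atan(y/4)/4 + atan(y/3)/3.
Step 1. Rewrite: now ∫((-5*y**4 + 27*y**3 + 92*y**2 + 209*y + 1165)/(y**5 + 2*y**4 - 16*y**3 - 32*y**2 - 225*y - 450)) dy + ∫(-3/(y**2 + 16)) dy.
Step 2. Evaluate the standard form: now -3*atan(y/4)/4 + ∫((-5*y**4 + 27*y**3 + 92*y**2 + 209*y + 1165)/(y**5 + 2*y**4 - 16*y**3 - 32*y**2 - 225*y - 450)) dy.
Step 3. Decompose ∫((-5*y**4 + 27*y**3 + 92*y**2 + 209*y + 1165)/(y**5 + 2*y**4 - 16*y**3 - 32*y**2 - 225*y - 450)) dy by partial fractions, (-5*y**4 + 27*y**3 + 92*y**2 + 209*y + 1165)/(y**5 + 2*y**4 - 16*y**3 - 32*y**2 - 225*y - 450) = 1/(y**2 + 9) - 4/(y + 5) - 3/(y + 2) + 2/(y - 5): now -3*atan(y/4)/4 + ∫(2/(y - 5)) dy + ∫(-3/(y + 2)) dy + ∫(-4/(y + 5)) dy + ∫(1/(y**2 + 9)) dy.
Step 4. Evaluate the standard form [assuming y > -5]: now -4*log(y + 5) - 3*atan(y/4)/4 + ∫(2/(y - 5)) dy + ∫(-3/(y + 2)) dy + ∫(1/(y**2 + 9)) dy.
Step 5. Evaluate the standard form [assuming y > 5]: now 2*log(y - 5) - 4*log(y + 5) - 3*atan(y/4)/4 + ∫(-3/(y + 2)) dy + ∫(1/(y**2 + 9)) dy.
Step 6. Evaluate the standard form [assuming y > -2]: now 2*log(y - 5) - 3*log(y + 2) - 4*log(y + 5) - 3*atan(y/4)/4 + ∫(1/(y**2 + 9)) dy.
Step 7. Evaluate the standard form: now 2*log(y - 5) - 3*log(y + 2) - 4*log(y + 5) - 3*atan(y/4)/4 + atan(y/3)/3.
Answer: 2*log(y - 5) - 3*log(y + 2) - 4*log(y + 5) - 3*atan(y/4)/4 + atan(y/3)/3.


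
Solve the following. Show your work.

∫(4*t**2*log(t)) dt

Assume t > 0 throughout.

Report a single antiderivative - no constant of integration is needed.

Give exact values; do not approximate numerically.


Step 1. Integrate ∫(4*t**2*log(t)) dt by parts with u = log(t), dv = (4*t**2) dt, so v = 4*t**3/3 [assuming t > 0]: now 4*t**3*log(t)/3 + ∫(-4*t**2/3) dt.
Step 2. Evaluate the standard form: now 4*t**3*log(t)/3 - 4*t**3/9.
Answer: 4*t**3*log(t)/3 - 4*t**3/9.


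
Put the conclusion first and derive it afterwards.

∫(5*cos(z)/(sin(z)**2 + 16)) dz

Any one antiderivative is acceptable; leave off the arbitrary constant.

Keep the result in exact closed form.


The answer is 5*atan(sin(z)/4)/4.
Step 1. Substitute u = sin(z), turning ∫(5*cos(z)/(sin(z)**2 + 16)) dz into ∫(5/(u**2 + 16)) du: now ∫(5/(u**2 + 16)) du.
Step 2. Evaluate the standard form: now 5*atan(u/4)/4.
Step 3. Substitute back u = sin(z): now 5*atan(sin(z)/4)/4.
Answer: 5*atan(sin(z)/4)/4.


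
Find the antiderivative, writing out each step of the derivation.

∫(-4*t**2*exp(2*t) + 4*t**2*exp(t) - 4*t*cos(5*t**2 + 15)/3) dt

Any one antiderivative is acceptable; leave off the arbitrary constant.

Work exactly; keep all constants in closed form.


Step 1. Rewrite: now ∫(-4*t*cos(5*t**2 + 15)/3) dt + ∫(4*t**2*exp(t)) dt + ∫(-4*t**2*exp(2*t)) dt.
Step 2. Substitute u = t**2 + 3, turning ∫(-4*t*cos(5*t**2 + 15)/3) dt into ∫(-2*cos(5*u)/3) du: now ∫(4*t**2*exp(t)) dt + ∫(-4*t**2*exp(2*t)) dt + ∫(-2*cos(5*u)/3) du.
Step 3. Evaluate the standard form: now -2*sin(5*u)/15 + ∫(4*t**2*exp(t)) dt + ∫(-4*t**2*exp(2*t)) dt.
Step 4. Substitute back u = t**2 + 3: now -2*sin(5*t**2 + 15)/15 + ∫(4*t**2*exp(t)) dt + ∫(-4*t**2*exp(2*t)) dt.
Step 5. Integrate ∫(4*t**2*exp(t)) dt by parts with u = t**2, dv = (4*exp(t)) dt, so v = 4*exp(t): now 4*t**2*exp(t) - 2*sin(5*t**2 + 15)/15 + ∫(-8*t*exp(t)) dt + ∫(-4*t**2*exp(2*t)) dt.
Step 6. Integrate ∫(-8*t*exp(t)) dt by parts with u = t, dv = (-8*exp(t)) dt, so v = -8*exp(t): now 4*t**2*exp(t) - 8*t*exp(t) - 2*sin(5*t**2 + 15)/15 + ∫(-4*t**2*exp(2*t)) dt + ∫(8*exp(t)) dt.
Step 7. Evaluate the standard form: now 4*t**2*exp(t) - 8*t*exp(t) + 8*exp(t) - 2*sin(5*t**2 + 15)/15 + ∫(-4*t**2*exp(2*t)) dt.
Step 8. Integrate ∫(-4*t**2*exp(2*t)) dt by parts with u = t**2, dv = (-4*exp(2*t)) dt, so v = -2*exp(2*t): now -2*t**2*exp(2*t) + 4*t**2*exp(t) - 8*t*exp(t) + 8*exp(t) - 2*sin(5*t**2 + 15)/15 + ∫(4*t*exp(2*t)) dt.
Step 9. Integrate ∫(4*t*exp(2*t)) dt by parts with u = t, dv = (4*exp(2*t)) dt, so v = 2*exp(2*t): now -2*t**2*exp(2*t) + 4*t**2*exp(t) + 2*t*exp(2*t) - 8*t*exp(t) + 8*exp(t) - 2*sin(5*t**2 + 15)/15 + ∫(-2*exp(2*t)) dt.
Step 10. Evaluate the standard form: now -2*t**2*exp(2*t) + 4*t**2*exp(t) + 2*t*exp(2*t) - 8*t*exp(t) - exp(2*t) + 8*exp(t) - 2*sin(5*t**2 + 15)/15.
Answer: -2*t**2*exp(2*t) + 4*t**2*exp(t) + 2*t*exp(2*t) - 8*t*exp(t) - exp(2*t) + 8*exp(t) - 2*sin(5*t**2 + 15)/15.


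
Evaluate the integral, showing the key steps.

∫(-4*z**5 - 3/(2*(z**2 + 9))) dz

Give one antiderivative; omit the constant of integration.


Step 1. Rewrite: now ∫(-4*z**5) dz + ∫(-3/(2*(z**2 + 9))) dz.
Step 2. Evaluate the standard form: now -2*z**6/3 + ∫(-3/(2*(z**2 + 9))) dz.
Step 3. Evaluate the standard form: now -2*z**6/3 - atan(z/3)/2.
Answer: -2*z**6/3 - atan(z/3)/2.


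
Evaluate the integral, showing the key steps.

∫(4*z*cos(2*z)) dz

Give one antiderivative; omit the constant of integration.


Step 1. Integrate ∫(4*z*cos(2*z)) dz by parts with u = z, dv = (4*cos(2*z)) dz, so v = 2*sin(2*z): now 2*z*sin(2*z) + ∫(-2*sin(2*z)) dz.
Step 2. Evaluate the standard form: now 2*z*sin(2*z) + cos(2*z).
Answer: 2*z*sin(2*z) + cos(2*z).


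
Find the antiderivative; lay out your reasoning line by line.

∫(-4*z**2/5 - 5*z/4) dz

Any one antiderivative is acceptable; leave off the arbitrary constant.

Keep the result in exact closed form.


Step 1. Rewrite: now ∫(-5*z/4) dz + ∫(-4*z**2/5) dz.
Step 2. Evaluate the standard form: now -5*z**2/8 + ∫(-4*z**2/5) dz.
Step 3. Evaluate the standard form: now -4*z**3/15 - 5*z**2/8.
Answer: -4*z**3/15 - 5*z**2/8.


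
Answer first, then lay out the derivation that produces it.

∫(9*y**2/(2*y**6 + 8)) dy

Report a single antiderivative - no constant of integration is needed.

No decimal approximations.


The answer is 3*atan(y**3/2)/4.
Step 1. Substitute u = y**3, turning ∫(9*y**2/(2*y**6 + 8)) dy into ∫(3/(2*(u**2 + 4))) du: now ∫(3/(2*(u**2 + 4))) du.
Step 2. Evaluate the standard form: now 3*atan(u/2)/4.
Step 3. Substitute back u = y**3: now 3*atan(y**3/2)/4.
Answer: 3*atan(y**3/2)/4.


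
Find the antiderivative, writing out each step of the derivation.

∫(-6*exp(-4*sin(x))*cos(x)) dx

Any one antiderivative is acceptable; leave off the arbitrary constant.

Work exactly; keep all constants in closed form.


Step 1. Substitute u = sin(x), turning ∫(-6*exp(-4*sin(x))*cos(x)) dx into ∫(-6*exp(-4*u)) du: now ∫(-6*exp(-4*u)) du.
Step 2. Evaluate the standard form: now 3*exp(-4*u)/2.
Step 3. Substitute back u = sin(x): now 3*exp(-4*sin(x))/2.
Answer: 3*exp(-4*sin(x))/2.


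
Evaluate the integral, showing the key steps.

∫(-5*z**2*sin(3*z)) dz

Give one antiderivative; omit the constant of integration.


Step 1. Integrate ∫(-5*z**2*sin(3*z)) dz by parts with u = z**2, dv = (-5*sin(3*z)) dz, so v = 5*cos(3*z)/3: now 5*z**2*cos(3*z)/3 + ∫(-10*z*cos(3*z)/3) dz.
Step 2. Integrate ∫(-10*z*cos(3*z)/3) dz by parts with u = z, dv = (-10*cos(3*z)/3) dz, so v = -10*sin(3*z)/9: now 5*z**2*cos(3*z)/3 - 10*z*sin(3*z)/9 + ∫(10*sin(3*z)/9) dz.
Step 3. Evaluate the standard form: now 5*z**2*cos(3*z)/3 - 10*z*sin(3*z)/9 - 10*cos(3*z)/27.
Answer: 5*z**2*cos(3*z)/3 - 10*z*sin(3*z)/9 - 10*cos(3*z)/27.


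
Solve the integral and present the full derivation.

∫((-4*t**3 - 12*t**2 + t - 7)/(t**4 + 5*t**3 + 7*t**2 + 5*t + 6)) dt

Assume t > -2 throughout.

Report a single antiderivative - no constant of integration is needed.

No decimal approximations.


Step 1. Decompose ∫((-4*t**3 - 12*t**2 + t - 7)/(t**4 + 5*t**3 + 7*t**2 + 5*t + 6)) dt by partial fractions, (-4*t**3 - 12*t**2 + t - 7)/(t**4 + 5*t**3 + 7*t**2 + 5*t + 6) = 1/(t**2 + 1) + 1/(t + 3) - 5/(t + 2): now ∫(-5/(t + 2)) dt + ∫(1/(t + 3)) dt + ∫(1/(t**2 + 1)) dt.
Step 2. Evaluate the standard form [assuming t > -3]: now log(t + 3) + ∫(-5/(t + 2)) dt + ∫(1/(t**2 + 1)) dt.
Step 3. Evaluate the standard form [assuming t > -2]: now -5*log(t + 2) + log(t + 3) + ∫(1/(t**2 + 1)) dt.
Step 4. Evaluate the standard form: now -5*log(t + 2) + log(t + 3) + atan(t).
Answer: -5*log(t + 2) + log(t + 3) + atan(t).


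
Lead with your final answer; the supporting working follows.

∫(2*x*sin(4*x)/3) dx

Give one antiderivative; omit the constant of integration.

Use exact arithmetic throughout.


The answer is -x*cos(4*x)/6 + sin(4*x)/24.
Step 1. Integrate ∫(2*x*sin(4*x)/3) dx by parts with u = x, dv = (2*sin(4*x)/3) dx, so v = -cos(4*x)/6: now -x*cos(4*x)/6 + ∫(cos(4*x)/6) dx.
Step 2. Evaluate the standard form: now -x*cos(4*x)/6 + sin(4*x)/24.
Answer: -x*cos(4*x)/6 + sin(4*x)/24.


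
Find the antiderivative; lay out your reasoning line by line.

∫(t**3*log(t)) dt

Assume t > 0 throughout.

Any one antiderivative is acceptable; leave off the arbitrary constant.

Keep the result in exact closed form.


Step 1. Integrate ∫(t**3*log(t)) dt by parts with u = log(t), dv = (t**3) dt, so v = t**4/4 [assuming t > 0]: now t**4*log(t)/4 + ∫(-t**3/4) dt.
Step 2. Evaluate the standard form: now t**4*log(t)/4 - t**4/16.
Answer: t**4*log(t)/4 - t**4/16.


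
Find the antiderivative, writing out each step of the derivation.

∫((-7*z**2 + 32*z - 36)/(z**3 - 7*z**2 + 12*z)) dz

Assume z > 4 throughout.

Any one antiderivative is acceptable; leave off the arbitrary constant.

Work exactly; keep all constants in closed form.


Step 1. Decompose ∫((-7*z**2 + 32*z - 36)/(z**3 - 7*z**2 + 12*z)) dz by partial fractions, (-7*z**2 + 32*z - 36)/(z**3 - 7*z**2 + 12*z) = 1/(z - 3) - 5/(z - 4) - 3/z: now ∫(-3/z) dz + ∫(-5/(z - 4)) dz + ∫(1/(z - 3)) dz.
Step 2. Evaluate the standard form [assuming z > 0]: now -3*log(z) + ∫(-5/(z - 4)) dz + ∫(1/(z - 3)) dz.
Step 3. Evaluate the standard form [assuming z > 4]: now -3*log(z) - 5*log(z - 4) + ∫(1/(z - 3)) dz.
Step 4. Evaluate the standard form [assuming z > 3]: now -3*log(z) - 5*log(z - 4) + log(z - 3).
Answer: -3*log(z) - 5*log(z - 4) + log(z - 3).


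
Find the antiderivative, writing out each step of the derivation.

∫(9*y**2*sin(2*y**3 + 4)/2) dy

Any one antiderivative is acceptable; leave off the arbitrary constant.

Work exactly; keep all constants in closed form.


Step 1. Substitute u = y**3 + 2, turning ∫(9*y**2*sin(2*y**3 + 4)/2) dy into ∫(3*sin(2*u)/2) du: now ∫(3*sin(2*u)/2) du.
Step 2. Evaluate the standard form: now -3*cos(2*u)/4.
Step 3. Substitute back u = y**3 + 2: now -3*cos(2*y**3 + 4)/4.
Answer: -3*cos(2*y**3 + 4)/4.


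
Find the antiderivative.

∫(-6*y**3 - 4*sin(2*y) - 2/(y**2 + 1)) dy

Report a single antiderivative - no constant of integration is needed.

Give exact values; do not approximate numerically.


Answer: -3*y**4/2 + 2*cos(2*y) - 2*atan(y).


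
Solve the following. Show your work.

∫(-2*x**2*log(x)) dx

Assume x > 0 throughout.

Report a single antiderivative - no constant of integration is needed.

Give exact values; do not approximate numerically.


Step 1. Integrate ∫(-2*x**2*log(x)) dx by parts with u = log(x), dv = (-2*x**2) dx, so v = -2*x**3/3 [assuming x > 0]: now -2*x**3*log(x)/3 + ∫(2*x**2/3) dx.
Step 2. Evaluate the standard form: now -2*x**3*log(x)/3 + 2*x**3/9.
Answer: -2*x**3*log(x)/3 + 2*x**3/9.


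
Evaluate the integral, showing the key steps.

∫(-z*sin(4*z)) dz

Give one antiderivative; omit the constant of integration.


Step 1. Integrate ∫(-z*sin(4*z)) dz by parts with u = z, dv = (-sin(4*z)) dz, so v = cos(4*z)/4: now z*cos(4*z)/4 + ∫(-cos(4*z)/4) dz.
Step 2. Evaluate the standard form: now z*cos(4*z)/4 - sin(4*z)/16.
Answer: z*cos(4*z)/4 - sin(4*z)/16.


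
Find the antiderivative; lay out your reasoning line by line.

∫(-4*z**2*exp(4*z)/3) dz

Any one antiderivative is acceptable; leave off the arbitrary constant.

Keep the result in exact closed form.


Step 1. Integrate ∫(-4*z**2*exp(4*z)/3) dz by parts with u = z**2, dv = (-4*exp(4*z)/3) dz, so v = -exp(4*z)/3: now -z**2*exp(4*z)/3 + ∫(2*z*exp(4*z)/3) dz.
Step 2. Integrate ∫(2*z*exp(4*z)/3) dz by parts with u = z, dv = (2*exp(4*z)/3) dz, so v = exp(4*z)/6: now -z**2*exp(4*z)/3 + z*exp(4*z)/6 + ∫(-exp(4*z)/6) dz.
Step 3. Evaluate the standard form: now -z**2*exp(4*z)/3 + z*exp(4*z)/6 - exp(4*z)/24.
Answer: -z**2*exp(4*z)/3 + z*exp(4*z)/6 - exp(4*z)/24.


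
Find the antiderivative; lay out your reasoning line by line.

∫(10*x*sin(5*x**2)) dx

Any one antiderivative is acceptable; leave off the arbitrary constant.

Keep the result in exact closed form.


Step 1. Substitute u = x**2, turning ∫(10*x*sin(5*x**2)) dx into ∫(5*sin(5*u)) du: now ∫(5*sin(5*u)) du.
Step 2. Evaluate the standard form: now -cos(5*u).
Step 3. Substitute back u = x**2: now -cos(5*x**2).
Answer: -cos(5*x**2).


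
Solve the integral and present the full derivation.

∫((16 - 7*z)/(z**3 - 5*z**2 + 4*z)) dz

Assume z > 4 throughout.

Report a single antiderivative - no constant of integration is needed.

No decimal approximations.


Step 1. Decompose ∫((16 - 7*z)/(z**3 - 5*z**2 + 4*z)) dz by partial fractions, (16 - 7*z)/(z**3 - 5*z**2 + 4*z) = -3/(z - 1) - 1/(z - 4) + 4/z: now ∫(4/z) dz + ∫(-1/(z - 4)) dz + ∫(-3/(z - 1)) dz.
Step 2. Evaluate the standard form [assuming z > 0]: now 4*log(z) + ∫(-1/(z - 4)) dz + ∫(-3/(z - 1)) dz.
Step 3. Evaluate the standard form [assuming z > 4]: now 4*log(z) - log(z - 4) + ∫(-3/(z - 1)) dz.
Step 4. Evaluate the standard form [assuming z > 1]: now 4*log(z) - log(z - 4) - 3*log(z - 1).
Answer: 4*log(z) - log(z - 4) - 3*log(z - 1).


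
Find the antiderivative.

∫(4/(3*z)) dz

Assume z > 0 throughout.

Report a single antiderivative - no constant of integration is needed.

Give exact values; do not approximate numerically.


Answer: 4*log(z)/3.


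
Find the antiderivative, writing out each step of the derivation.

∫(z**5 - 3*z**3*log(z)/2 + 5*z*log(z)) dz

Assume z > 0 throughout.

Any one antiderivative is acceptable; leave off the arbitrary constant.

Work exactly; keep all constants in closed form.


Step 1. Rewrite: now ∫(z**5) dz + ∫(5*z*log(z)) dz + ∫(-3*z**3*log(z)/2) dz.
Step 2. Evaluate the standard form: now z**6/6 + ∫(5*z*log(z)) dz + ∫(-3*z**3*log(z)/2) dz.
Step 3. Integrate ∫(-3*z**3*log(z)/2) dz by parts with u = log(z), dv = (-3*z**3/2) dz, so v = -3*z**4/8 [assuming z > 0]: now z**6/6 - 3*z**4*log(z)/8 + ∫(3*z**3/8) dz + ∫(5*z*log(z)) dz.
Step 4. Evaluate the standard form: now z**6/6 - 3*z**4*log(z)/8 + 3*z**4/32 + ∫(5*z*log(z)) dz.
Step 5. Integrate ∫(5*z*log(z)) dz by parts with u = log(z), dv = (5*z) dz, so v = 5*z**2/2 [assuming z > 0]: now z**6/6 - 3*z**4*log(z)/8 + 3*z**4/32 + 5*z**2*log(z)/2 + ∫(-5*z/2) dz.
Step 6. Evaluate the standard form: now z**6/6 - 3*z**4*log(z)/8 + 3*z**4/32 + 5*z**2*log(z)/2 - 5*z**2/4.
Answer: z**6/6 - 3*z**4*log(z)/8 + 3*z**4/32 + 5*z**2*log(z)/2 - 5*z**2/4.


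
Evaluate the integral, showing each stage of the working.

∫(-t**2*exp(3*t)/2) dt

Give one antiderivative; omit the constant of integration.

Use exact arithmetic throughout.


Step 1. Integrate ∫(-t**2*exp(3*t)/2) dt by parts with u = t**2, dv = (-exp(3*t)/2) dt, so v = -exp(3*t)/6: now -t**2*exp(3*t)/6 + ∫(t*exp(3*t)/3) dt.
Step 2. Integrate ∫(t*exp(3*t)/3) dt by parts with u = t, dv = (exp(3*t)/3) dt, so v = exp(3*t)/9: now -t**2*exp(3*t)/6 + t*exp(3*t)/9 + ∫(-exp(3*t)/9) dt.
Step 3. Evaluate the standard form: now -t**2*exp(3*t)/6 + t*exp(3*t)/9 - exp(3*t)/27.
Answer: -t**2*exp(3*t)/6 + t*exp(3*t)/9 - exp(3*t)/27.


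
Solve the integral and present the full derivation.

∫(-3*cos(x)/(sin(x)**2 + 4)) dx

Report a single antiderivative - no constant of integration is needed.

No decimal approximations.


Step 1. Substitute u = sin(x), turning ∫(-3*cos(x)/(sin(x)**2 + 4)) dx into ∫(-3/(u**2 + 4)) du: now ∫(-3/(u**2 + 4)) du.
Step 2. Evaluate the standard form: now -3*atan(u/2)/2.
Step 3. Substitute back u = sin(x): now -3*atan(sin(x)/2)/2.
Answer: -3*atan(sin(x)/2)/2.


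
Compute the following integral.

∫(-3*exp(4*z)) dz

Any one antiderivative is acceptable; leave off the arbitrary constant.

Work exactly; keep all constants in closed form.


Answer: -3*exp(4*z)/4.


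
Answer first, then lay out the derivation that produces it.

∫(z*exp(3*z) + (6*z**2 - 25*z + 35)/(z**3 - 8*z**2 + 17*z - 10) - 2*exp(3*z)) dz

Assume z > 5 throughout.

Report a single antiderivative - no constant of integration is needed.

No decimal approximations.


The answer is z*exp(3*z)/3 - 7*exp(3*z)/9 + 5*log(z - 5) - 3*log(z - 2) + 4*log(z - 1).
Step 1. Rewrite: now ∫(z*exp(3*z)) dz + ∫((6*z**2 - 25*z + 35)/(z**3 - 8*z**2 + 17*z - 10)) dz + ∫(-2*exp(3*z)) dz.
Step 2. Integrate ∫(z*exp(3*z)) dz by parts with u = z, dv = (exp(3*z)) dz, so v = exp(3*z)/3: now z*exp(3*z)/3 + ∫((6*z**2 - 25*z + 35)/(z**3 - 8*z**2 + 17*z - 10)) dz + ∫(-2*exp(3*z)) dz + ∫(-exp(3*z)/3) dz.
Step 3. Evaluate the standard form: now z*exp(3*z)/3 - exp(3*z)/9 + ∫((6*z**2 - 25*z + 35)/(z**3 - 8*z**2 + 17*z - 10)) dz + ∫(-2*exp(3*z)) dz.
Step 4. Evaluate the standard form: now z*exp(3*z)/3 - 7*exp(3*z)/9 + ∫((6*z**2 - 25*z + 35)/(z**3 - 8*z**2 + 17*z - 10)) dz.
Step 5. Decompose ∫((6*z**2 - 25*z + 35)/(z**3 - 8*z**2 + 17*z - 10)) dz by partial fractions, (6*z**2 - 25*z + 35)/(z**3 - 8*z**2 + 17*z - 10) = 4/(z - 1) - 3/(z - 2) + 5/(z - 5): now z*exp(3*z)/3 - 7*exp(3*z)/9 + ∫(5/(z - 5)) dz + ∫(-3/(z - 2)) dz + ∫(4/(z - 1)) dz.
Step 6. Evaluate the standard form [assuming z > 1]: now z*exp(3*z)/3 - 7*exp(3*z)/9 + 4*log(z - 1) + ∫(5/(z - 5)) dz + ∫(-3/(z - 2)) dz.
Step 7. Evaluate the standard form [assuming z > 2]: now z*exp(3*z)/3 - 7*exp(3*z)/9 - 3*log(z - 2) + 4*log(z - 1) + ∫(5/(z - 5)) dz.
Step 8. Evaluate the standard form [assuming z > 5]: now z*exp(3*z)/3 - 7*exp(3*z)/9 + 5*log(z - 5) - 3*log(z - 2) + 4*log(z - 1).
Answer: z*exp(3*z)/3 - 7*exp(3*z)/9 + 5*log(z - 5) - 3*log(z - 2) + 4*log(z - 1).
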